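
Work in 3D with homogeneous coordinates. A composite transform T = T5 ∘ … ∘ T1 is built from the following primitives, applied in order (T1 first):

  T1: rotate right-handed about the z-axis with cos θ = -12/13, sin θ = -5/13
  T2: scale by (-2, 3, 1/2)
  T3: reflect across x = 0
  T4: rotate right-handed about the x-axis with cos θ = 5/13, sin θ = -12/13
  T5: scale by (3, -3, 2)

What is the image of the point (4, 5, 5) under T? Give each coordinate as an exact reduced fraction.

T(p) = (-138/13, 2430/169, 6085/169)

T1 rotate right-handed about the z-axis with cos θ = -12/13, sin θ = -5/13: (4, 5, 5) → (-23/13, -80/13, 5)
T2 scale by (-2, 3, 1/2): (-23/13, -80/13, 5) → (46/13, -240/13, 5/2)
T3 reflect across x = 0: (46/13, -240/13, 5/2) → (-46/13, -240/13, 5/2)
T4 rotate right-handed about the x-axis with cos θ = 5/13, sin θ = -12/13: (-46/13, -240/13, 5/2) → (-46/13, -810/169, 6085/338)
T5 scale by (3, -3, 2): (-46/13, -810/169, 6085/338) → (-138/13, 2430/169, 6085/169)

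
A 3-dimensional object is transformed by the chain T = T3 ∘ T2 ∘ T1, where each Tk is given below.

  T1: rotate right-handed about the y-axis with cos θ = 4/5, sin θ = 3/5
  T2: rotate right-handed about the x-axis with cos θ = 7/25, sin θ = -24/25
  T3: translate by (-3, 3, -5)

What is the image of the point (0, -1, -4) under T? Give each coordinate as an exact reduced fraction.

T(p) = (-27/5, -44/125, -617/125)

T1 rotate right-handed about the y-axis with cos θ = 4/5, sin θ = 3/5: (0, -1, -4) → (-12/5, -1, -16/5)
T2 rotate right-handed about the x-axis with cos θ = 7/25, sin θ = -24/25: (-12/5, -1, -16/5) → (-12/5, -419/125, 8/125)
T3 translate by (-3, 3, -5): (-12/5, -419/125, 8/125) → (-27/5, -44/125, -617/125)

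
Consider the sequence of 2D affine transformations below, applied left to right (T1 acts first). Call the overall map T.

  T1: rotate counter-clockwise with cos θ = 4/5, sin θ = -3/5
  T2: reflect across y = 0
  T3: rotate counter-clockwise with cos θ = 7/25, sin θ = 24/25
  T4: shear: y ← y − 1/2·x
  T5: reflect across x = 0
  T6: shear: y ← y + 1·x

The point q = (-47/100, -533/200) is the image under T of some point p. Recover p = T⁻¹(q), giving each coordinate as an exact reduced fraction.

T1 = [4/5 3/5 0; -3/5 4/5 0; 0 0 1]
T2·T1 = [4/5 3/5 0; 3/5 -4/5 0; 0 0 1]
T3·…·T1 = [-44/125 117/125 0; 117/125 44/125 0; 0 0 1]
T4·…·T1 = [-44/125 117/125 0; 139/125 -29/250 0; 0 0 1]
T5·…·T1 = [44/125 -117/125 0; 139/125 -29/250 0; 0 0 1]
T6·…·T1 = [44/125 -117/125 0; 183/125 -263/250 0; 0 0 1]
det M = 1; M⁻¹ = [-263/250 117/125 0; -183/125 44/125 0; 0 0 1]
M⁻¹ · (-47/100, -533/200)ᵀ = (-2, -1/4)ᵀ

p = (-2, -1/4)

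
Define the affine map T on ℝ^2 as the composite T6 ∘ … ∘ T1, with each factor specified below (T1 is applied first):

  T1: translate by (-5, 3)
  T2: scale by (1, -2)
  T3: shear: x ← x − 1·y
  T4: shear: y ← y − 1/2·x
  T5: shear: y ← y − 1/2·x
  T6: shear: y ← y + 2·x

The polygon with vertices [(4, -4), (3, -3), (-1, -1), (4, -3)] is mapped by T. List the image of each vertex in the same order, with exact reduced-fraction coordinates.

image vertices: (-3, -1), (-2, -2), (-2, -6), (-1, -1)

T1 translate by (-5, 3): (4, -4) → (-1, -1); (3, -3) → (-2, 0); (-1, -1) → (-6, 2); (4, -3) → (-1, 0)
T2 scale by (1, -2): (-1, -1) → (-1, 2); (-2, 0) → (-2, 0); (-6, 2) → (-6, -4); (-1, 0) → (-1, 0)
T3 shear: x ← x − 1·y: (-1, 2) → (-3, 2); (-2, 0) → (-2, 0); (-6, -4) → (-2, -4); (-1, 0) → (-1, 0)
T4 shear: y ← y − 1/2·x: (-3, 2) → (-3, 7/2); (-2, 0) → (-2, 1); (-2, -4) → (-2, -3); (-1, 0) → (-1, 1/2)
T5 shear: y ← y − 1/2·x: (-3, 7/2) → (-3, 5); (-2, 1) → (-2, 2); (-2, -3) → (-2, -2); (-1, 1/2) → (-1, 1)
T6 shear: y ← y + 2·x: (-3, 5) → (-3, -1); (-2, 2) → (-2, -2); (-2, -2) → (-2, -6); (-1, 1) → (-1, -1)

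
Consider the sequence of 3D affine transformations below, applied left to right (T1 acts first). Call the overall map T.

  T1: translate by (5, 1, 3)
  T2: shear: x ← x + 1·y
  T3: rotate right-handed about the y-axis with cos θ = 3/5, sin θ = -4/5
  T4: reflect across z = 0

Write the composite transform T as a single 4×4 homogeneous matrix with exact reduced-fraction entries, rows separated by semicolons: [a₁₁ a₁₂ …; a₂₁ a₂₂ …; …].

T = [3/5 3/5 -4/5 6/5; 0 1 0 1; -4/5 -4/5 -3/5 -33/5; 0 0 0 1]

T1 = [1 0 0 5; 0 1 0 1; 0 0 1 3; 0 0 0 1]
T2·T1 = [1 1 0 6; 0 1 0 1; 0 0 1 3; 0 0 0 1]
T3·…·T1 = [3/5 3/5 -4/5 6/5; 0 1 0 1; 4/5 4/5 3/5 33/5; 0 0 0 1]
T4·…·T1 = [3/5 3/5 -4/5 6/5; 0 1 0 1; -4/5 -4/5 -3/5 -33/5; 0 0 0 1]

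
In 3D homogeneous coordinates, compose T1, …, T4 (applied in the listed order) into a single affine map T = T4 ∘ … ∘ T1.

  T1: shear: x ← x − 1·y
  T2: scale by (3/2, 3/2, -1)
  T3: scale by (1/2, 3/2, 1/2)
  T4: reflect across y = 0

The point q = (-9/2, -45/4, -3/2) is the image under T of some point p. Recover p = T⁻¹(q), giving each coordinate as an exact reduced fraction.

p = (-1, 5, 3)

T1 = [1 -1 0 0; 0 1 0 0; 0 0 1 0; 0 0 0 1]
T2·T1 = [3/2 -3/2 0 0; 0 3/2 0 0; 0 0 -1 0; 0 0 0 1]
T3·…·T1 = [3/4 -3/4 0 0; 0 9/4 0 0; 0 0 -1/2 0; 0 0 0 1]
T4·…·T1 = [3/4 -3/4 0 0; 0 -9/4 0 0; 0 0 -1/2 0; 0 0 0 1]
det M = 27/32; M⁻¹ = [4/3 -4/9 0 0; 0 -4/9 0 0; 0 0 -2 0; 0 0 0 1]
M⁻¹ · (-9/2, -45/4, -3/2)ᵀ = (-1, 5, 3)ᵀ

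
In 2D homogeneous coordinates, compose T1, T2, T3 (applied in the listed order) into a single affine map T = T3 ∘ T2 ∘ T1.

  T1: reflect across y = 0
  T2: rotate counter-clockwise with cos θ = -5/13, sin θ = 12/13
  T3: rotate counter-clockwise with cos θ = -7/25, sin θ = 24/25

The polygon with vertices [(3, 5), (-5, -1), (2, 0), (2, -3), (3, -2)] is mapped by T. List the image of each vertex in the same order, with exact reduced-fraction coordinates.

T1 reflect across y = 0: (3, 5) → (3, -5); (-5, -1) → (-5, 1); (2, 0) → (2, 0); (2, -3) → (2, 3); (3, -2) → (3, 2)
T2 rotate counter-clockwise with cos θ = -5/13, sin θ = 12/13: (3, -5) → (45/13, 61/13); (-5, 1) → (1, -5); (2, 0) → (-10/13, 24/13); (2, 3) → (-46/13, 9/13); (3, 2) → (-3, 2)
T3 rotate counter-clockwise with cos θ = -7/25, sin θ = 24/25: (45/13, 61/13) → (-1779/325, 653/325); (1, -5) → (113/25, 59/25); (-10/13, 24/13) → (-506/325, -408/325); (-46/13, 9/13) → (106/325, -1167/325); (-3, 2) → (-27/25, -86/25)

image vertices: (-1779/325, 653/325), (113/25, 59/25), (-506/325, -408/325), (106/325, -1167/325), (-27/25, -86/25)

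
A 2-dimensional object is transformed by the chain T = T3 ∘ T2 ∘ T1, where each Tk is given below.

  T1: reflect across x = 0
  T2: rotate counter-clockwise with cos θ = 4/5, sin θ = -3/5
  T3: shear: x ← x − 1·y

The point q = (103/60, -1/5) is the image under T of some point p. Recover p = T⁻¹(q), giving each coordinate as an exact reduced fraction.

T1 = [-1 0 0; 0 1 0; 0 0 1]
T2·T1 = [-4/5 3/5 0; 3/5 4/5 0; 0 0 1]
T3·…·T1 = [-7/5 -1/5 0; 3/5 4/5 0; 0 0 1]
det M = -1; M⁻¹ = [-4/5 -1/5 0; 3/5 7/5 0; 0 0 1]
M⁻¹ · (103/60, -1/5)ᵀ = (-4/3, 3/4)ᵀ

p = (-4/3, 3/4)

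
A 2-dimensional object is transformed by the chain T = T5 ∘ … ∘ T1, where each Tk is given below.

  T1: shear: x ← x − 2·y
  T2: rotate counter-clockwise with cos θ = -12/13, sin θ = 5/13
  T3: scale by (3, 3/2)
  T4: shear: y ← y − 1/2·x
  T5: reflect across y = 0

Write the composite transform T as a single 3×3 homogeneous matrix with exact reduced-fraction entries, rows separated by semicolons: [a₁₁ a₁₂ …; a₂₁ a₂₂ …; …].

T = [-36/13 57/13 0; -51/26 123/26 0; 0 0 1]

T1 = [1 -2 0; 0 1 0; 0 0 1]
T2·T1 = [-12/13 19/13 0; 5/13 -22/13 0; 0 0 1]
T3·…·T1 = [-36/13 57/13 0; 15/26 -33/13 0; 0 0 1]
T4·…·T1 = [-36/13 57/13 0; 51/26 -123/26 0; 0 0 1]
T5·…·T1 = [-36/13 57/13 0; -51/26 123/26 0; 0 0 1]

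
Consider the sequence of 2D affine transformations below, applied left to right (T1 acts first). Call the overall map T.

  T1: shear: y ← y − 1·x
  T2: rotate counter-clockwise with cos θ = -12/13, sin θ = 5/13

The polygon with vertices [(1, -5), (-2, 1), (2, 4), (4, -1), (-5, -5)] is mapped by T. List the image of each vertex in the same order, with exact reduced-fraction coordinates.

T1 shear: y ← y − 1·x: (1, -5) → (1, -6); (-2, 1) → (-2, 3); (2, 4) → (2, 2); (4, -1) → (4, -5); (-5, -5) → (-5, 0)
T2 rotate counter-clockwise with cos θ = -12/13, sin θ = 5/13: (1, -6) → (18/13, 77/13); (-2, 3) → (9/13, -46/13); (2, 2) → (-34/13, -14/13); (4, -5) → (-23/13, 80/13); (-5, 0) → (60/13, -25/13)

image vertices: (18/13, 77/13), (9/13, -46/13), (-34/13, -14/13), (-23/13, 80/13), (60/13, -25/13)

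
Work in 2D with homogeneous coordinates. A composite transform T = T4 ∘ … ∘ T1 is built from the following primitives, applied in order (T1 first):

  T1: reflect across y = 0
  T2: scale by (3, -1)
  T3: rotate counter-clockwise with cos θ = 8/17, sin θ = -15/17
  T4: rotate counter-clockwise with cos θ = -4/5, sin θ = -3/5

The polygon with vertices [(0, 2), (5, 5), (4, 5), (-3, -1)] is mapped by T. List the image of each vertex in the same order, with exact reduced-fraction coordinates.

T1 reflect across y = 0: (0, 2) → (0, -2); (5, 5) → (5, -5); (4, 5) → (4, -5); (-3, -1) → (-3, 1)
T2 scale by (3, -1): (0, -2) → (0, 2); (5, -5) → (15, 5); (4, -5) → (12, 5); (-3, 1) → (-9, -1)
T3 rotate counter-clockwise with cos θ = 8/17, sin θ = -15/17: (0, 2) → (30/17, 16/17); (15, 5) → (195/17, -185/17); (12, 5) → (171/17, -140/17); (-9, -1) → (-87/17, 127/17)
T4 rotate counter-clockwise with cos θ = -4/5, sin θ = -3/5: (30/17, 16/17) → (-72/85, -154/85); (195/17, -185/17) → (-267/17, 31/17); (171/17, -140/17) → (-1104/85, 47/85); (-87/17, 127/17) → (729/85, -247/85)

image vertices: (-72/85, -154/85), (-267/17, 31/17), (-1104/85, 47/85), (729/85, -247/85)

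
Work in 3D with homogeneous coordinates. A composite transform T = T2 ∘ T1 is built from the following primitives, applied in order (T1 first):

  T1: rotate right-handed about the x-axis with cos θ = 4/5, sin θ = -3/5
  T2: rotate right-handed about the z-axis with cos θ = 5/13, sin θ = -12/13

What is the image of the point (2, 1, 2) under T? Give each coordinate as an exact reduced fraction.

T(p) = (34/13, -14/13, 1)

T1 rotate right-handed about the x-axis with cos θ = 4/5, sin θ = -3/5: (2, 1, 2) → (2, 2, 1)
T2 rotate right-handed about the z-axis with cos θ = 5/13, sin θ = -12/13: (2, 2, 1) → (34/13, -14/13, 1)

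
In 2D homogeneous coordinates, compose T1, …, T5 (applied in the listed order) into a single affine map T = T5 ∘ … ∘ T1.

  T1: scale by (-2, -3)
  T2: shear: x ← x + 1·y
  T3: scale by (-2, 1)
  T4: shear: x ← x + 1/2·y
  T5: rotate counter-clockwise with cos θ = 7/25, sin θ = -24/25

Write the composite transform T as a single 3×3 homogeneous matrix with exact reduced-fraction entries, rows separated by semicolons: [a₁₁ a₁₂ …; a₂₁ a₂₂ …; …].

T1 = [-2 0 0; 0 -3 0; 0 0 1]
T2·T1 = [-2 -3 0; 0 -3 0; 0 0 1]
T3·…·T1 = [4 6 0; 0 -3 0; 0 0 1]
T4·…·T1 = [4 9/2 0; 0 -3 0; 0 0 1]
T5·…·T1 = [28/25 -81/50 0; -96/25 -129/25 0; 0 0 1]

T = [28/25 -81/50 0; -96/25 -129/25 0; 0 0 1]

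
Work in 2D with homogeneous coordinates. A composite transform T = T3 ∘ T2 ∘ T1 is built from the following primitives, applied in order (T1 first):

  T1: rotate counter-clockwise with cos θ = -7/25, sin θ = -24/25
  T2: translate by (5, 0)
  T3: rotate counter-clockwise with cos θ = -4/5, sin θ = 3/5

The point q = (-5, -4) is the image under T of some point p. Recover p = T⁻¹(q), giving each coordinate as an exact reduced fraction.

T1 = [-7/25 24/25 0; -24/25 -7/25 0; 0 0 1]
T2·T1 = [-7/25 24/25 5; -24/25 -7/25 0; 0 0 1]
T3·…·T1 = [4/5 -3/5 -4; 3/5 4/5 3; 0 0 1]
det M = 1; M⁻¹ = [4/5 3/5 7/5; -3/5 4/5 -24/5; 0 0 1]
M⁻¹ · (-5, -4)ᵀ = (-5, -5)ᵀ

p = (-5, -5)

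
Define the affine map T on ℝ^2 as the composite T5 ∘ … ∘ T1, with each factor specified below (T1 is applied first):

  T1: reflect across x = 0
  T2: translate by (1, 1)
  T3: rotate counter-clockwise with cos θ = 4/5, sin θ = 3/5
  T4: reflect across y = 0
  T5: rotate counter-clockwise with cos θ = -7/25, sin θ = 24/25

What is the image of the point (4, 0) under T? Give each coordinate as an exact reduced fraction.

T(p) = (-3/25, -79/25)

T1 reflect across x = 0: (4, 0) → (-4, 0)
T2 translate by (1, 1): (-4, 0) → (-3, 1)
T3 rotate counter-clockwise with cos θ = 4/5, sin θ = 3/5: (-3, 1) → (-3, -1)
T4 reflect across y = 0: (-3, -1) → (-3, 1)
T5 rotate counter-clockwise with cos θ = -7/25, sin θ = 24/25: (-3, 1) → (-3/25, -79/25)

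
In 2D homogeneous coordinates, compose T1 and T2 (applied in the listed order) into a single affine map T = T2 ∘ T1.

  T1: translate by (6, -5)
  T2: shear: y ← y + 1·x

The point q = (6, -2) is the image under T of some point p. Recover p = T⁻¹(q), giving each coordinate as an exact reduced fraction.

p = (0, -3)

T1 = [1 0 6; 0 1 -5; 0 0 1]
T2·T1 = [1 0 6; 1 1 1; 0 0 1]
det M = 1; M⁻¹ = [1 0 -6; -1 1 5; 0 0 1]
M⁻¹ · (6, -2)ᵀ = (0, -3)ᵀ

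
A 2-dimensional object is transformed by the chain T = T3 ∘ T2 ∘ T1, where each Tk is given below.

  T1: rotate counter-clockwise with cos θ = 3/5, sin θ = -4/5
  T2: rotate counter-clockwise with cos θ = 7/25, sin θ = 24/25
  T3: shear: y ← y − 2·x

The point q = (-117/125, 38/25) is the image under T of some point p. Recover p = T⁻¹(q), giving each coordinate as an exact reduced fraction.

p = (-1, 0)

T1 = [3/5 4/5 0; -4/5 3/5 0; 0 0 1]
T2·T1 = [117/125 -44/125 0; 44/125 117/125 0; 0 0 1]
T3·…·T1 = [117/125 -44/125 0; -38/25 41/25 0; 0 0 1]
det M = 1; M⁻¹ = [41/25 44/125 0; 38/25 117/125 0; 0 0 1]
M⁻¹ · (-117/125, 38/25)ᵀ = (-1, 0)ᵀ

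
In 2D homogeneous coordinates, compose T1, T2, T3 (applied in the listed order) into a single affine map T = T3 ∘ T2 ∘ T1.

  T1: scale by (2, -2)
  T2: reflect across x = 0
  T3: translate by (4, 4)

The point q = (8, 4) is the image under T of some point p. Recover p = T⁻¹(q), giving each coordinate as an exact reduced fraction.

T1 = [2 0 0; 0 -2 0; 0 0 1]
T2·T1 = [-2 0 0; 0 -2 0; 0 0 1]
T3·…·T1 = [-2 0 4; 0 -2 4; 0 0 1]
det M = 4; M⁻¹ = [-1/2 0 2; 0 -1/2 2; 0 0 1]
M⁻¹ · (8, 4)ᵀ = (-2, 0)ᵀ

p = (-2, 0)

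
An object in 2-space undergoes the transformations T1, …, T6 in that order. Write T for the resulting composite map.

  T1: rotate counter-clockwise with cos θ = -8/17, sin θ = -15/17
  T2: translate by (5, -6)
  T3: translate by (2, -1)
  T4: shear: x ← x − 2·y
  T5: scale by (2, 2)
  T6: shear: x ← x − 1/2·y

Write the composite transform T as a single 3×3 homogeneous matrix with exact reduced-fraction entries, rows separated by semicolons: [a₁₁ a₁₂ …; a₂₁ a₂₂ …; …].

T1 = [-8/17 15/17 0; -15/17 -8/17 0; 0 0 1]
T2·T1 = [-8/17 15/17 5; -15/17 -8/17 -6; 0 0 1]
T3·…·T1 = [-8/17 15/17 7; -15/17 -8/17 -7; 0 0 1]
T4·…·T1 = [22/17 31/17 21; -15/17 -8/17 -7; 0 0 1]
T5·…·T1 = [44/17 62/17 42; -30/17 -16/17 -14; 0 0 1]
T6·…·T1 = [59/17 70/17 49; -30/17 -16/17 -14; 0 0 1]

T = [59/17 70/17 49; -30/17 -16/17 -14; 0 0 1]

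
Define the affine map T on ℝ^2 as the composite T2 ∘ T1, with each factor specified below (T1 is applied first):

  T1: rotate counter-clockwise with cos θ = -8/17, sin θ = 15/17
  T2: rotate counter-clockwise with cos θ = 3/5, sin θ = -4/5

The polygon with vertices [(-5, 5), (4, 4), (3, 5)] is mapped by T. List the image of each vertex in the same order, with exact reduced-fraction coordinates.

image vertices: (-113/17, -41/17), (-164/85, 452/85), (-277/85, 411/85)

T1 rotate counter-clockwise with cos θ = -8/17, sin θ = 15/17: (-5, 5) → (-35/17, -115/17); (4, 4) → (-92/17, 28/17); (3, 5) → (-99/17, 5/17)
T2 rotate counter-clockwise with cos θ = 3/5, sin θ = -4/5: (-35/17, -115/17) → (-113/17, -41/17); (-92/17, 28/17) → (-164/85, 452/85); (-99/17, 5/17) → (-277/85, 411/85)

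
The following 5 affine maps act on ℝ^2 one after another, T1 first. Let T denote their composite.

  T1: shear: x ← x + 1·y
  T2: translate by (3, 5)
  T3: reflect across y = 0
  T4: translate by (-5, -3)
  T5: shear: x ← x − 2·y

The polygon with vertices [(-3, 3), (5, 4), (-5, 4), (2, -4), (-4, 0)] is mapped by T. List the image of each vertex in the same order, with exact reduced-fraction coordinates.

T1 shear: x ← x + 1·y: (-3, 3) → (0, 3); (5, 4) → (9, 4); (-5, 4) → (-1, 4); (2, -4) → (-2, -4); (-4, 0) → (-4, 0)
T2 translate by (3, 5): (0, 3) → (3, 8); (9, 4) → (12, 9); (-1, 4) → (2, 9); (-2, -4) → (1, 1); (-4, 0) → (-1, 5)
T3 reflect across y = 0: (3, 8) → (3, -8); (12, 9) → (12, -9); (2, 9) → (2, -9); (1, 1) → (1, -1); (-1, 5) → (-1, -5)
T4 translate by (-5, -3): (3, -8) → (-2, -11); (12, -9) → (7, -12); (2, -9) → (-3, -12); (1, -1) → (-4, -4); (-1, -5) → (-6, -8)
T5 shear: x ← x − 2·y: (-2, -11) → (20, -11); (7, -12) → (31, -12); (-3, -12) → (21, -12); (-4, -4) → (4, -4); (-6, -8) → (10, -8)

image vertices: (20, -11), (31, -12), (21, -12), (4, -4), (10, -8)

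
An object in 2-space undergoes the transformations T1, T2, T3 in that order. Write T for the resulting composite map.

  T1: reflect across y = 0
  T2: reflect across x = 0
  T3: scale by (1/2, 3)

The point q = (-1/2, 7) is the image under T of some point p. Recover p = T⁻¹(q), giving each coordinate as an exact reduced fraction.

p = (1, -7/3)

T1 = [1 0 0; 0 -1 0; 0 0 1]
T2·T1 = [-1 0 0; 0 -1 0; 0 0 1]
T3·…·T1 = [-1/2 0 0; 0 -3 0; 0 0 1]
det M = 3/2; M⁻¹ = [-2 0 0; 0 -1/3 0; 0 0 1]
M⁻¹ · (-1/2, 7)ᵀ = (1, -7/3)ᵀ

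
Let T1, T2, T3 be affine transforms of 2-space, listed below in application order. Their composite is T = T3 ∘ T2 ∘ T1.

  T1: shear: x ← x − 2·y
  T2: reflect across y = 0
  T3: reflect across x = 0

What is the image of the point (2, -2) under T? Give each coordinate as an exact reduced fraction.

T(p) = (-6, 2)

T1 shear: x ← x − 2·y: (2, -2) → (6, -2)
T2 reflect across y = 0: (6, -2) → (6, 2)
T3 reflect across x = 0: (6, 2) → (-6, 2)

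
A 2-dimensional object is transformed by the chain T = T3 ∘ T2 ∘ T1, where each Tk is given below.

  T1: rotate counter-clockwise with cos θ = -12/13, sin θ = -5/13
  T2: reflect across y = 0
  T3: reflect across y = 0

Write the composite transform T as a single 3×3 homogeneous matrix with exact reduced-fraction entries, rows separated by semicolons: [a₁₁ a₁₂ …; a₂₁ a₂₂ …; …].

T1 = [-12/13 5/13 0; -5/13 -12/13 0; 0 0 1]
T2·T1 = [-12/13 5/13 0; 5/13 12/13 0; 0 0 1]
T3·…·T1 = [-12/13 5/13 0; -5/13 -12/13 0; 0 0 1]

T = [-12/13 5/13 0; -5/13 -12/13 0; 0 0 1]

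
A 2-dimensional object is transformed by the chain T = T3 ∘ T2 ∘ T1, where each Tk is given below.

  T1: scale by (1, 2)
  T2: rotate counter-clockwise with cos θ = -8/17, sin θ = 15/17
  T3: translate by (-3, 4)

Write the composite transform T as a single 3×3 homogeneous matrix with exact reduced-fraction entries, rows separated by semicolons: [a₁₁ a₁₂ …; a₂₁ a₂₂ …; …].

T = [-8/17 -30/17 -3; 15/17 -16/17 4; 0 0 1]

T1 = [1 0 0; 0 2 0; 0 0 1]
T2·T1 = [-8/17 -30/17 0; 15/17 -16/17 0; 0 0 1]
T3·…·T1 = [-8/17 -30/17 -3; 15/17 -16/17 4; 0 0 1]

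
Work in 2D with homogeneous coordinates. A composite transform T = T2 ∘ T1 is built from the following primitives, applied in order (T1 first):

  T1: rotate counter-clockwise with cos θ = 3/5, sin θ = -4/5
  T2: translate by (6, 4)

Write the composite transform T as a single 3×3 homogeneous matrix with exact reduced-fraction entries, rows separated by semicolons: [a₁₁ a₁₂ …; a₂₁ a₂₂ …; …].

T1 = [3/5 4/5 0; -4/5 3/5 0; 0 0 1]
T2·T1 = [3/5 4/5 6; -4/5 3/5 4; 0 0 1]

T = [3/5 4/5 6; -4/5 3/5 4; 0 0 1]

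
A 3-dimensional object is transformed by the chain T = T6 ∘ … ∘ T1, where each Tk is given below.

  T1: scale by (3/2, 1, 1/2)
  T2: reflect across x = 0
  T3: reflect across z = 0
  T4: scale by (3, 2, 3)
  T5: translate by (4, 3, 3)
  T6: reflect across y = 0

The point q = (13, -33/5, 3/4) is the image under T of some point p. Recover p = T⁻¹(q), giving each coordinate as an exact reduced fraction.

p = (-2, 9/5, 3/2)

T1 = [3/2 0 0 0; 0 1 0 0; 0 0 1/2 0; 0 0 0 1]
T2·T1 = [-3/2 0 0 0; 0 1 0 0; 0 0 1/2 0; 0 0 0 1]
T3·…·T1 = [-3/2 0 0 0; 0 1 0 0; 0 0 -1/2 0; 0 0 0 1]
T4·…·T1 = [-9/2 0 0 0; 0 2 0 0; 0 0 -3/2 0; 0 0 0 1]
T5·…·T1 = [-9/2 0 0 4; 0 2 0 3; 0 0 -3/2 3; 0 0 0 1]
T6·…·T1 = [-9/2 0 0 4; 0 -2 0 -3; 0 0 -3/2 3; 0 0 0 1]
det M = -27/2; M⁻¹ = [-2/9 0 0 8/9; 0 -1/2 0 -3/2; 0 0 -2/3 2; 0 0 0 1]
M⁻¹ · (13, -33/5, 3/4)ᵀ = (-2, 9/5, 3/2)ᵀ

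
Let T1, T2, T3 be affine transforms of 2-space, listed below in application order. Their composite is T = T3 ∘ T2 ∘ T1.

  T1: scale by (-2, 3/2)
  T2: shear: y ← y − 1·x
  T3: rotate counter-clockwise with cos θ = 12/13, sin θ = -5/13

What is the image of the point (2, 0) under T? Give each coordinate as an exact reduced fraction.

T(p) = (-28/13, 68/13)

T1 scale by (-2, 3/2): (2, 0) → (-4, 0)
T2 shear: y ← y − 1·x: (-4, 0) → (-4, 4)
T3 rotate counter-clockwise with cos θ = 12/13, sin θ = -5/13: (-4, 4) → (-28/13, 68/13)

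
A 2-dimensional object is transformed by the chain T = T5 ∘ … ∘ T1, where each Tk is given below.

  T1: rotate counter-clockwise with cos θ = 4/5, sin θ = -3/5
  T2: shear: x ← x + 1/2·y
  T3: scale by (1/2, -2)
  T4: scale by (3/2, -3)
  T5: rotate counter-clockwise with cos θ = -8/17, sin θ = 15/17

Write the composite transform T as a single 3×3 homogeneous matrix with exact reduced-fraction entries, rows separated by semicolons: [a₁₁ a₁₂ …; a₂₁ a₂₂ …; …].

T1 = [4/5 3/5 0; -3/5 4/5 0; 0 0 1]
T2·T1 = [1/2 1 0; -3/5 4/5 0; 0 0 1]
T3·…·T1 = [1/4 1/2 0; 6/5 -8/5 0; 0 0 1]
T4·…·T1 = [3/8 3/4 0; -18/5 24/5 0; 0 0 1]
T5·…·T1 = [3 -78/17 0; 81/40 -543/340 0; 0 0 1]

T = [3 -78/17 0; 81/40 -543/340 0; 0 0 1]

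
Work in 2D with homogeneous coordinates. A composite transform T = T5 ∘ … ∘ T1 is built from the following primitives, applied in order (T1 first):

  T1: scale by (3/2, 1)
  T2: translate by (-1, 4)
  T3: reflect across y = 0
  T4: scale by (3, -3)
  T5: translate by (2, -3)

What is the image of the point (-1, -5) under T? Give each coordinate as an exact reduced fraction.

T(p) = (-11/2, -6)

T1 scale by (3/2, 1): (-1, -5) → (-3/2, -5)
T2 translate by (-1, 4): (-3/2, -5) → (-5/2, -1)
T3 reflect across y = 0: (-5/2, -1) → (-5/2, 1)
T4 scale by (3, -3): (-5/2, 1) → (-15/2, -3)
T5 translate by (2, -3): (-15/2, -3) → (-11/2, -6)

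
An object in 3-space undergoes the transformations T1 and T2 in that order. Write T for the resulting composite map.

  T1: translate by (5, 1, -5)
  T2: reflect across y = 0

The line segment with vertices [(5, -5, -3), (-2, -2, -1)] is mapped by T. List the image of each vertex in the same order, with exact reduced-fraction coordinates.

T1 translate by (5, 1, -5): (5, -5, -3) → (10, -4, -8); (-2, -2, -1) → (3, -1, -6)
T2 reflect across y = 0: (10, -4, -8) → (10, 4, -8); (3, -1, -6) → (3, 1, -6)

image vertices: (10, 4, -8), (3, 1, -6)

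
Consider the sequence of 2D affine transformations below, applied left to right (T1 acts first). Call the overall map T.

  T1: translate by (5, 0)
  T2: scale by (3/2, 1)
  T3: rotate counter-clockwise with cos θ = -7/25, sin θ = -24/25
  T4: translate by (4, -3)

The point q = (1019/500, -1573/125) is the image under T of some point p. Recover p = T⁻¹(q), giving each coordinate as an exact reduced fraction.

T1 = [1 0 5; 0 1 0; 0 0 1]
T2·T1 = [3/2 0 15/2; 0 1 0; 0 0 1]
T3·…·T1 = [-21/50 24/25 -21/10; -36/25 -7/25 -36/5; 0 0 1]
T4·…·T1 = [-21/50 24/25 19/10; -36/25 -7/25 -51/5; 0 0 1]
det M = 3/2; M⁻¹ = [-14/75 -16/25 -463/75; 24/25 -7/25 -117/25; 0 0 1]
M⁻¹ · (1019/500, -1573/125)ᵀ = (3/2, 4/5)ᵀ

p = (3/2, 4/5)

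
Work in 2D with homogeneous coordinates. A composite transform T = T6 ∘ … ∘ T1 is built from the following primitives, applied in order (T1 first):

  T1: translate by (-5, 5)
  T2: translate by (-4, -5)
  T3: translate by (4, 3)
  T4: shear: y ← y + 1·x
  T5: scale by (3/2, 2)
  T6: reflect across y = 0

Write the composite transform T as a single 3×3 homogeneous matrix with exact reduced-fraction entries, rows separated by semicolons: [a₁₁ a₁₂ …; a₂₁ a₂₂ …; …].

T1 = [1 0 -5; 0 1 5; 0 0 1]
T2·T1 = [1 0 -9; 0 1 0; 0 0 1]
T3·…·T1 = [1 0 -5; 0 1 3; 0 0 1]
T4·…·T1 = [1 0 -5; 1 1 -2; 0 0 1]
T5·…·T1 = [3/2 0 -15/2; 2 2 -4; 0 0 1]
T6·…·T1 = [3/2 0 -15/2; -2 -2 4; 0 0 1]

T = [3/2 0 -15/2; -2 -2 4; 0 0 1]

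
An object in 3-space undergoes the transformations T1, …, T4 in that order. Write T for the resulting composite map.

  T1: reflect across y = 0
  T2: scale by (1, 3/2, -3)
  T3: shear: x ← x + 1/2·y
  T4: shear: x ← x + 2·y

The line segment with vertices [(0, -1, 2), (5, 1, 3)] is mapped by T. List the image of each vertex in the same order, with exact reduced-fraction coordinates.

image vertices: (15/4, 3/2, -6), (5/4, -3/2, -9)

T1 reflect across y = 0: (0, -1, 2) → (0, 1, 2); (5, 1, 3) → (5, -1, 3)
T2 scale by (1, 3/2, -3): (0, 1, 2) → (0, 3/2, -6); (5, -1, 3) → (5, -3/2, -9)
T3 shear: x ← x + 1/2·y: (0, 3/2, -6) → (3/4, 3/2, -6); (5, -3/2, -9) → (17/4, -3/2, -9)
T4 shear: x ← x + 2·y: (3/4, 3/2, -6) → (15/4, 3/2, -6); (17/4, -3/2, -9) → (5/4, -3/2, -9)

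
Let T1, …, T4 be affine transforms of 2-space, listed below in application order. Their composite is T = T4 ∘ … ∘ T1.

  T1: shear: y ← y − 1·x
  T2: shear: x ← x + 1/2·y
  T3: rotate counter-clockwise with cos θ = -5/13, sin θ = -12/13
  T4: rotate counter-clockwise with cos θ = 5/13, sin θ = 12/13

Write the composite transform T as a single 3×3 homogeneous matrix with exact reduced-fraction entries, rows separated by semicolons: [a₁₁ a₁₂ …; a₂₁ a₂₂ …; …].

T = [-121/338 359/338 0; -179/169 59/169 0; 0 0 1]

T1 = [1 0 0; -1 1 0; 0 0 1]
T2·T1 = [1/2 1/2 0; -1 1 0; 0 0 1]
T3·…·T1 = [-29/26 19/26 0; -1/13 -11/13 0; 0 0 1]
T4·…·T1 = [-121/338 359/338 0; -179/169 59/169 0; 0 0 1]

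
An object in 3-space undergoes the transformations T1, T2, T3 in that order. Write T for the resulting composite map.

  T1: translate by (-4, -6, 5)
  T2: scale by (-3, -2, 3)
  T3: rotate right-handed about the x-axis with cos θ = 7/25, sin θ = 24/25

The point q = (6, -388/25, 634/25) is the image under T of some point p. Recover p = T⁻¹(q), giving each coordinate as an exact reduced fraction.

p = (2, -4, 7/3)

T1 = [1 0 0 -4; 0 1 0 -6; 0 0 1 5; 0 0 0 1]
T2·T1 = [-3 0 0 12; 0 -2 0 12; 0 0 3 15; 0 0 0 1]
T3·…·T1 = [-3 0 0 12; 0 -14/25 -72/25 -276/25; 0 -48/25 21/25 393/25; 0 0 0 1]
det M = 18; M⁻¹ = [-1/3 0 0 4; 0 -7/50 -12/25 6; 0 -8/25 7/75 -5; 0 0 0 1]
M⁻¹ · (6, -388/25, 634/25)ᵀ = (2, -4, 7/3)ᵀ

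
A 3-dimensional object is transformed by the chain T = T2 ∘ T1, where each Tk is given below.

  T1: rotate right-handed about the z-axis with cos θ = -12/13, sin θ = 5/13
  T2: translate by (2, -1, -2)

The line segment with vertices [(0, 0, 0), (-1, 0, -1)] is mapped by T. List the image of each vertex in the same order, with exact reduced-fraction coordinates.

T1 rotate right-handed about the z-axis with cos θ = -12/13, sin θ = 5/13: (0, 0, 0) → (0, 0, 0); (-1, 0, -1) → (12/13, -5/13, -1)
T2 translate by (2, -1, -2): (0, 0, 0) → (2, -1, -2); (12/13, -5/13, -1) → (38/13, -18/13, -3)

image vertices: (2, -1, -2), (38/13, -18/13, -3)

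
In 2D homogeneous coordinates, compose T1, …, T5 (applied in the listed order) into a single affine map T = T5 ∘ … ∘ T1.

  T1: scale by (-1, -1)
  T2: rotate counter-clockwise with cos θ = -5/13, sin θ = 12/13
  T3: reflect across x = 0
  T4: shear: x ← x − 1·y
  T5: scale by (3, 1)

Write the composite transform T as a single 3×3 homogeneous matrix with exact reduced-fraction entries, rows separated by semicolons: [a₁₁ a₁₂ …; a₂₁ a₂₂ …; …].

T = [21/13 -51/13 0; -12/13 5/13 0; 0 0 1]

T1 = [-1 0 0; 0 -1 0; 0 0 1]
T2·T1 = [5/13 12/13 0; -12/13 5/13 0; 0 0 1]
T3·…·T1 = [-5/13 -12/13 0; -12/13 5/13 0; 0 0 1]
T4·…·T1 = [7/13 -17/13 0; -12/13 5/13 0; 0 0 1]
T5·…·T1 = [21/13 -51/13 0; -12/13 5/13 0; 0 0 1]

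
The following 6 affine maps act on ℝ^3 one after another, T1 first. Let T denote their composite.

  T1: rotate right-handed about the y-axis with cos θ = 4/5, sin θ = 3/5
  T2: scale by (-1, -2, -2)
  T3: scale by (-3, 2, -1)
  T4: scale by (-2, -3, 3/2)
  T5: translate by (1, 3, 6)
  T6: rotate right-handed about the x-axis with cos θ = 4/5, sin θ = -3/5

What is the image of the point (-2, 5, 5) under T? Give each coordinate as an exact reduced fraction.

T(p) = (-37/5, 1584/25, -513/25)

T1 rotate right-handed about the y-axis with cos θ = 4/5, sin θ = 3/5: (-2, 5, 5) → (7/5, 5, 26/5)
T2 scale by (-1, -2, -2): (7/5, 5, 26/5) → (-7/5, -10, -52/5)
T3 scale by (-3, 2, -1): (-7/5, -10, -52/5) → (21/5, -20, 52/5)
T4 scale by (-2, -3, 3/2): (21/5, -20, 52/5) → (-42/5, 60, 78/5)
T5 translate by (1, 3, 6): (-42/5, 60, 78/5) → (-37/5, 63, 108/5)
T6 rotate right-handed about the x-axis with cos θ = 4/5, sin θ = -3/5: (-37/5, 63, 108/5) → (-37/5, 1584/25, -513/25)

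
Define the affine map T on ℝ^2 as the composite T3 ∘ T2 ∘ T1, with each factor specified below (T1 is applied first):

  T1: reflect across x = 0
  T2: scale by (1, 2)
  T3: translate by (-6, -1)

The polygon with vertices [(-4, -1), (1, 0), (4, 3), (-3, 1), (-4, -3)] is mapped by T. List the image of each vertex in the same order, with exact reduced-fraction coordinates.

T1 reflect across x = 0: (-4, -1) → (4, -1); (1, 0) → (-1, 0); (4, 3) → (-4, 3); (-3, 1) → (3, 1); (-4, -3) → (4, -3)
T2 scale by (1, 2): (4, -1) → (4, -2); (-1, 0) → (-1, 0); (-4, 3) → (-4, 6); (3, 1) → (3, 2); (4, -3) → (4, -6)
T3 translate by (-6, -1): (4, -2) → (-2, -3); (-1, 0) → (-7, -1); (-4, 6) → (-10, 5); (3, 2) → (-3, 1); (4, -6) → (-2, -7)

image vertices: (-2, -3), (-7, -1), (-10, 5), (-3, 1), (-2, -7)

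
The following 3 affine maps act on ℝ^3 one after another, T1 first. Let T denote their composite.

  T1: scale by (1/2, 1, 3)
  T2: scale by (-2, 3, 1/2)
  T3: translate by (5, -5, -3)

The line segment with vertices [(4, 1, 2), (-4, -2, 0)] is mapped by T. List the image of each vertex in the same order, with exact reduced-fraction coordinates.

T1 scale by (1/2, 1, 3): (4, 1, 2) → (2, 1, 6); (-4, -2, 0) → (-2, -2, 0)
T2 scale by (-2, 3, 1/2): (2, 1, 6) → (-4, 3, 3); (-2, -2, 0) → (4, -6, 0)
T3 translate by (5, -5, -3): (-4, 3, 3) → (1, -2, 0); (4, -6, 0) → (9, -11, -3)

image vertices: (1, -2, 0), (9, -11, -3)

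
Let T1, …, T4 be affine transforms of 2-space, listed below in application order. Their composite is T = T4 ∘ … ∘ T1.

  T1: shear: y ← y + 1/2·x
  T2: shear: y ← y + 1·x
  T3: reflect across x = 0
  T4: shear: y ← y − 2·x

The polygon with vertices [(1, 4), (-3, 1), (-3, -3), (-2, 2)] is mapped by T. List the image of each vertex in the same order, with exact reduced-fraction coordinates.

image vertices: (-1, 15/2), (3, -19/2), (3, -27/2), (2, -5)

T1 shear: y ← y + 1/2·x: (1, 4) → (1, 9/2); (-3, 1) → (-3, -1/2); (-3, -3) → (-3, -9/2); (-2, 2) → (-2, 1)
T2 shear: y ← y + 1·x: (1, 9/2) → (1, 11/2); (-3, -1/2) → (-3, -7/2); (-3, -9/2) → (-3, -15/2); (-2, 1) → (-2, -1)
T3 reflect across x = 0: (1, 11/2) → (-1, 11/2); (-3, -7/2) → (3, -7/2); (-3, -15/2) → (3, -15/2); (-2, -1) → (2, -1)
T4 shear: y ← y − 2·x: (-1, 11/2) → (-1, 15/2); (3, -7/2) → (3, -19/2); (3, -15/2) → (3, -27/2); (2, -1) → (2, -5)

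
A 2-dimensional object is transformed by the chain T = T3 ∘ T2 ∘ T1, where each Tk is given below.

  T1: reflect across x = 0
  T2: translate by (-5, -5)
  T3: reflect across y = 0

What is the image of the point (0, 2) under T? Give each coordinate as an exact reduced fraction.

T1 reflect across x = 0: (0, 2) → (0, 2)
T2 translate by (-5, -5): (0, 2) → (-5, -3)
T3 reflect across y = 0: (-5, -3) → (-5, 3)

T(p) = (-5, 3)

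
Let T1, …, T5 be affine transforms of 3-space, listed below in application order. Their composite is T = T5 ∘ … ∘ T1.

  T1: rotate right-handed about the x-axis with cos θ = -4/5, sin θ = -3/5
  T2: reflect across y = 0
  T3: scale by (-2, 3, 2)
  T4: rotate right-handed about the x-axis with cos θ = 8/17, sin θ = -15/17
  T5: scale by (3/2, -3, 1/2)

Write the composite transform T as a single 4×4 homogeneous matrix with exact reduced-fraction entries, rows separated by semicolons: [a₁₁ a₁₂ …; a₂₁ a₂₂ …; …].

T = [-3 0 0 0; 0 -18/85 576/85 0; 0 -114/85 71/170 0; 0 0 0 1]

T1 = [1 0 0 0; 0 -4/5 3/5 0; 0 -3/5 -4/5 0; 0 0 0 1]
T2·T1 = [1 0 0 0; 0 4/5 -3/5 0; 0 -3/5 -4/5 0; 0 0 0 1]
T3·…·T1 = [-2 0 0 0; 0 12/5 -9/5 0; 0 -6/5 -8/5 0; 0 0 0 1]
T4·…·T1 = [-2 0 0 0; 0 6/85 -192/85 0; 0 -228/85 71/85 0; 0 0 0 1]
T5·…·T1 = [-3 0 0 0; 0 -18/85 576/85 0; 0 -114/85 71/170 0; 0 0 0 1]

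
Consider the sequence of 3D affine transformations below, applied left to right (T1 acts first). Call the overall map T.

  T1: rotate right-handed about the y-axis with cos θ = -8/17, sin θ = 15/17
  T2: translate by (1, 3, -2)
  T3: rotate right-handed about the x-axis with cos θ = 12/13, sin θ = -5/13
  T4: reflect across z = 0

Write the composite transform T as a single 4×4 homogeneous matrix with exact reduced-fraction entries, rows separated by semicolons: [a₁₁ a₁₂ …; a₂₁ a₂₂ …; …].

T = [-8/17 0 15/17 1; -75/221 12/13 -40/221 2; 180/221 5/13 96/221 3; 0 0 0 1]

T1 = [-8/17 0 15/17 0; 0 1 0 0; -15/17 0 -8/17 0; 0 0 0 1]
T2·T1 = [-8/17 0 15/17 1; 0 1 0 3; -15/17 0 -8/17 -2; 0 0 0 1]
T3·…·T1 = [-8/17 0 15/17 1; -75/221 12/13 -40/221 2; -180/221 -5/13 -96/221 -3; 0 0 0 1]
T4·…·T1 = [-8/17 0 15/17 1; -75/221 12/13 -40/221 2; 180/221 5/13 96/221 3; 0 0 0 1]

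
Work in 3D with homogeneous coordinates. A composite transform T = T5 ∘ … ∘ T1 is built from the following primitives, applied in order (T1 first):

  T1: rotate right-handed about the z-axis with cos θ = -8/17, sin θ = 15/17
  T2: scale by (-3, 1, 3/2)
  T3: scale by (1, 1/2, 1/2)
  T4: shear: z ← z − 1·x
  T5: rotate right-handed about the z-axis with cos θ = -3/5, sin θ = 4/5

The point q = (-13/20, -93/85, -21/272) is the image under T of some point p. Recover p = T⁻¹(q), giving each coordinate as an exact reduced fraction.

T1 = [-8/17 -15/17 0 0; 15/17 -8/17 0 0; 0 0 1 0; 0 0 0 1]
T2·T1 = [24/17 45/17 0 0; 15/17 -8/17 0 0; 0 0 3/2 0; 0 0 0 1]
T3·…·T1 = [24/17 45/17 0 0; 15/34 -4/17 0 0; 0 0 3/4 0; 0 0 0 1]
T4·…·T1 = [24/17 45/17 0 0; 15/34 -4/17 0 0; -24/17 -45/17 3/4 0; 0 0 0 1]
T5·…·T1 = [-6/5 -7/5 0 0; 147/170 192/85 0 0; -24/17 -45/17 3/4 0; 0 0 0 1]
det M = -9/8; M⁻¹ = [-128/85 -14/15 0 0; 49/85 4/5 0 0; -4/5 16/15 4/3 0; 0 0 0 1]
M⁻¹ · (-13/20, -93/85, -21/272)ᵀ = (2, -5/4, -3/4)ᵀ

p = (2, -5/4, -3/4)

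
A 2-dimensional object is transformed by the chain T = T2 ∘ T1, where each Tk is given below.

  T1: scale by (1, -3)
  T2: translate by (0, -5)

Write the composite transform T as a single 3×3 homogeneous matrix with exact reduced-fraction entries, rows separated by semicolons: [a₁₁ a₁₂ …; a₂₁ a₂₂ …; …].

T1 = [1 0 0; 0 -3 0; 0 0 1]
T2·T1 = [1 0 0; 0 -3 -5; 0 0 1]

T = [1 0 0; 0 -3 -5; 0 0 1]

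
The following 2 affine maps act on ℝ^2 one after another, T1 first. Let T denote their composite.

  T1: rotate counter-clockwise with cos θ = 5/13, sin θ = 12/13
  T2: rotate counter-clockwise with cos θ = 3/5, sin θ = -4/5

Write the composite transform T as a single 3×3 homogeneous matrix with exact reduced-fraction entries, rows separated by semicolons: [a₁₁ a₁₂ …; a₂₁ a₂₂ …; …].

T = [63/65 -16/65 0; 16/65 63/65 0; 0 0 1]

T1 = [5/13 -12/13 0; 12/13 5/13 0; 0 0 1]
T2·T1 = [63/65 -16/65 0; 16/65 63/65 0; 0 0 1]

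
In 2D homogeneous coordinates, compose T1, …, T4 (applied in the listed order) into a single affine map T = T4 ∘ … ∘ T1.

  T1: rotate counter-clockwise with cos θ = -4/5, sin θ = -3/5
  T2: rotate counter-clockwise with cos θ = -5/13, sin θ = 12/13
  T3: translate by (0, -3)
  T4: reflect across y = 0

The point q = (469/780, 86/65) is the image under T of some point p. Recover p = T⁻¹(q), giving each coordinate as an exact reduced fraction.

T1 = [-4/5 3/5 0; -3/5 -4/5 0; 0 0 1]
T2·T1 = [56/65 33/65 0; -33/65 56/65 0; 0 0 1]
T3·…·T1 = [56/65 33/65 0; -33/65 56/65 -3; 0 0 1]
T4·…·T1 = [56/65 33/65 0; 33/65 -56/65 3; 0 0 1]
det M = -1; M⁻¹ = [56/65 33/65 -99/65; 33/65 -56/65 168/65; 0 0 1]
M⁻¹ · (469/780, 86/65)ᵀ = (-1/3, 7/4)ᵀ

p = (-1/3, 7/4)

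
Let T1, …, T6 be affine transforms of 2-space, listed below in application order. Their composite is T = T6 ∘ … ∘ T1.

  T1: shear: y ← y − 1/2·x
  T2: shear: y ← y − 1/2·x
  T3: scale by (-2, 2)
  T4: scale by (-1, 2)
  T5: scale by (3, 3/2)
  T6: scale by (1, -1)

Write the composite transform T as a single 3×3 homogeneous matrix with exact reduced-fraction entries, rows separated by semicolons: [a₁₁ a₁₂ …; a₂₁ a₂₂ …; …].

T1 = [1 0 0; -1/2 1 0; 0 0 1]
T2·T1 = [1 0 0; -1 1 0; 0 0 1]
T3·…·T1 = [-2 0 0; -2 2 0; 0 0 1]
T4·…·T1 = [2 0 0; -4 4 0; 0 0 1]
T5·…·T1 = [6 0 0; -6 6 0; 0 0 1]
T6·…·T1 = [6 0 0; 6 -6 0; 0 0 1]

T = [6 0 0; 6 -6 0; 0 0 1]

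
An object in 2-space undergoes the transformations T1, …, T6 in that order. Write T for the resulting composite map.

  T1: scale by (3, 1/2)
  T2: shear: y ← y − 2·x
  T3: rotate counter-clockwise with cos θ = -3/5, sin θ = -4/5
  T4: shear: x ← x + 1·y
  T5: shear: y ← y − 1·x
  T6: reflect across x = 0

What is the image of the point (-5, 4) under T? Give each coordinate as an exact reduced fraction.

T1 scale by (3, 1/2): (-5, 4) → (-15, 2)
T2 shear: y ← y − 2·x: (-15, 2) → (-15, 32)
T3 rotate counter-clockwise with cos θ = -3/5, sin θ = -4/5: (-15, 32) → (173/5, -36/5)
T4 shear: x ← x + 1·y: (173/5, -36/5) → (137/5, -36/5)
T5 shear: y ← y − 1·x: (137/5, -36/5) → (137/5, -173/5)
T6 reflect across x = 0: (137/5, -173/5) → (-137/5, -173/5)

T(p) = (-137/5, -173/5)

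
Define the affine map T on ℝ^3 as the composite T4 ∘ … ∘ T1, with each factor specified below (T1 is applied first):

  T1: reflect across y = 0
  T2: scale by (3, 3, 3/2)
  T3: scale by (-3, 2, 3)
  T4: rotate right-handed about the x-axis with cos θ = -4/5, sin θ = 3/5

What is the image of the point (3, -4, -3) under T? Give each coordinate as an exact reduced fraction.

T1 reflect across y = 0: (3, -4, -3) → (3, 4, -3)
T2 scale by (3, 3, 3/2): (3, 4, -3) → (9, 12, -9/2)
T3 scale by (-3, 2, 3): (9, 12, -9/2) → (-27, 24, -27/2)
T4 rotate right-handed about the x-axis with cos θ = -4/5, sin θ = 3/5: (-27, 24, -27/2) → (-27, -111/10, 126/5)

T(p) = (-27, -111/10, 126/5)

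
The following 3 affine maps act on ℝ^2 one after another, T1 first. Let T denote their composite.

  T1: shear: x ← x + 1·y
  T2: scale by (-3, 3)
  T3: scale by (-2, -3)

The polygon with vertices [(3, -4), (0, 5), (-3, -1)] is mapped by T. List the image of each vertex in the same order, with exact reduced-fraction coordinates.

image vertices: (-6, 36), (30, -45), (-24, 9)

T1 shear: x ← x + 1·y: (3, -4) → (-1, -4); (0, 5) → (5, 5); (-3, -1) → (-4, -1)
T2 scale by (-3, 3): (-1, -4) → (3, -12); (5, 5) → (-15, 15); (-4, -1) → (12, -3)
T3 scale by (-2, -3): (3, -12) → (-6, 36); (-15, 15) → (30, -45); (12, -3) → (-24, 9)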